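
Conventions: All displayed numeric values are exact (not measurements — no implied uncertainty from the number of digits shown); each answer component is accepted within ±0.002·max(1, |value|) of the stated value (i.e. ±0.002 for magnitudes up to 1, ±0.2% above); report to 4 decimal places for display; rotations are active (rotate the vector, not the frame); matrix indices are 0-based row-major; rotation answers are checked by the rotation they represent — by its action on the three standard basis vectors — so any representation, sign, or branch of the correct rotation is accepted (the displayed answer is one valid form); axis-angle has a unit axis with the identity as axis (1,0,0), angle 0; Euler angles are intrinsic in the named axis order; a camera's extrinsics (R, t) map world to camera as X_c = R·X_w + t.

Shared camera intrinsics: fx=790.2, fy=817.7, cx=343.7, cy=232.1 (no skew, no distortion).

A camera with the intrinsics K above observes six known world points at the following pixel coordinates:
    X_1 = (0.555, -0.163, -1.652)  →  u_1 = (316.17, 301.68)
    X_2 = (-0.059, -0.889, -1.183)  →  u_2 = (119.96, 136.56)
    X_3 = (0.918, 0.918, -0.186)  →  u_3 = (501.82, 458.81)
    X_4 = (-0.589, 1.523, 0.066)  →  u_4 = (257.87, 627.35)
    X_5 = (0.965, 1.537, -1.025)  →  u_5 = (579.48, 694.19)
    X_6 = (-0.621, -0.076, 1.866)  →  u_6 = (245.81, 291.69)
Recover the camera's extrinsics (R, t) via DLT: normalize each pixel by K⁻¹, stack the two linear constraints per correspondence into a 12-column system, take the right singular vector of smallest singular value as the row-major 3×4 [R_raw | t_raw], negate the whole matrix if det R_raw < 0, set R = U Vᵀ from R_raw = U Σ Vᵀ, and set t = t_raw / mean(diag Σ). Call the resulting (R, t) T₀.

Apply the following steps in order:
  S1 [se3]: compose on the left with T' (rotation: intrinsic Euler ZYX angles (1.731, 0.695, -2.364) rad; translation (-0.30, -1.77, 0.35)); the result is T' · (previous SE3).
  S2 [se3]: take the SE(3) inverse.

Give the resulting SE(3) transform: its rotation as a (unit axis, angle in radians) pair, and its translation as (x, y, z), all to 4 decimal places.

rotation (axis_angle) = ((0.6020, 0.6656, -0.4410), 2.9203), translation = (2.6305, -0.0874, -4.7642)

source (pnp_recover): camera pose = R=[0.9478 0.2948 0.1213; -0.2903 0.9554 -0.0534; -0.1317 0.0154 0.9912], t=(-0.3600, 0.4300, 4.0800)
after S1 (compose_se3): R=[-0.2596 0.6949 -0.6706; 0.8885 -0.1003 -0.4478; -0.3784 -0.7121 -0.5914], t=(-2.4513, -4.4794, -1.8842)
after S2 (invert_se3): R=[-0.2596 0.8885 -0.3784; 0.6949 -0.1003 -0.7121; -0.6706 -0.4478 -0.5914], t=(2.6305, -0.0874, -4.7642)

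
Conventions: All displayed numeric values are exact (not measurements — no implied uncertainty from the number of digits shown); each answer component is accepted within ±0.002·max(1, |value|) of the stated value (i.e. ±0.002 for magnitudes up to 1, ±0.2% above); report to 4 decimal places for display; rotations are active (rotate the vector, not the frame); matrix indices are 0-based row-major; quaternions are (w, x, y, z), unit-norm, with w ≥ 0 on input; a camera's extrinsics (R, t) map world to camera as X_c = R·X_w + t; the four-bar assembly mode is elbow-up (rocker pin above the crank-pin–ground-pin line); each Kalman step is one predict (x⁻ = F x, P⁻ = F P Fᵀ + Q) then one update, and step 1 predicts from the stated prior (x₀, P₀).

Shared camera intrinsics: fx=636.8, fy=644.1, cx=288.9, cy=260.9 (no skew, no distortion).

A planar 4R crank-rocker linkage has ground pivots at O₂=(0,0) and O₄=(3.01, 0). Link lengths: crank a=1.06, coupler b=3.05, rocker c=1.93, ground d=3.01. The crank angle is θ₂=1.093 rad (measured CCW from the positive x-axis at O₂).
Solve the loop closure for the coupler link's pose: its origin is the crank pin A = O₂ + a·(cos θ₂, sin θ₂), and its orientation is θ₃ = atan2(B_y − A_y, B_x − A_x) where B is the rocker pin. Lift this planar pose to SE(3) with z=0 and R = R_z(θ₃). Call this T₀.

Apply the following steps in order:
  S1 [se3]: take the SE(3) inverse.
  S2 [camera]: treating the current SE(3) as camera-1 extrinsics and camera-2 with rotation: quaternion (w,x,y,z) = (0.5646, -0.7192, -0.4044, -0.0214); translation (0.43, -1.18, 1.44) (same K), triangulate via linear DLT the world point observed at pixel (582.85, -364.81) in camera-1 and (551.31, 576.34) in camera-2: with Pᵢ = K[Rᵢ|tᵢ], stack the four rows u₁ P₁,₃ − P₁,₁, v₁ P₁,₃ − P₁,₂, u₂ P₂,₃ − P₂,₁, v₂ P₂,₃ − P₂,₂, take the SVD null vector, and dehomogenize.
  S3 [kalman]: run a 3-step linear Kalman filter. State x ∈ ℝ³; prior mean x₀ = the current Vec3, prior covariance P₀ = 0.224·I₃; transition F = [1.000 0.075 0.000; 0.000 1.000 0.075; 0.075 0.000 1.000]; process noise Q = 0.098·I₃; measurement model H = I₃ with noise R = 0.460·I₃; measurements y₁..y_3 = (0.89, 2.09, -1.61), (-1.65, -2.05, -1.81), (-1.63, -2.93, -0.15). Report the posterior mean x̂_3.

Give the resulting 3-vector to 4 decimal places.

source (fourbar_fk): coupler pose = R=[0.9500 -0.3121 0.0000; 0.3121 0.9500 0.0000; 0.0000 0.0000 1.0000], t=(0.4874, 0.9413, 0.0000)
after S1 (invert_se3): R=[0.9500 0.3121 0.0000; -0.3121 0.9500 0.0000; 0.0000 0.0000 1.0000], t=(-0.7568, -0.7421, 0.0000)
after S2 (triangulate): (1.5584, -0.1833, 1.4439)
after S3 (kf_track): (-0.6078, -1.3907, -0.4796)

result = (-0.6078, -1.3907, -0.4796)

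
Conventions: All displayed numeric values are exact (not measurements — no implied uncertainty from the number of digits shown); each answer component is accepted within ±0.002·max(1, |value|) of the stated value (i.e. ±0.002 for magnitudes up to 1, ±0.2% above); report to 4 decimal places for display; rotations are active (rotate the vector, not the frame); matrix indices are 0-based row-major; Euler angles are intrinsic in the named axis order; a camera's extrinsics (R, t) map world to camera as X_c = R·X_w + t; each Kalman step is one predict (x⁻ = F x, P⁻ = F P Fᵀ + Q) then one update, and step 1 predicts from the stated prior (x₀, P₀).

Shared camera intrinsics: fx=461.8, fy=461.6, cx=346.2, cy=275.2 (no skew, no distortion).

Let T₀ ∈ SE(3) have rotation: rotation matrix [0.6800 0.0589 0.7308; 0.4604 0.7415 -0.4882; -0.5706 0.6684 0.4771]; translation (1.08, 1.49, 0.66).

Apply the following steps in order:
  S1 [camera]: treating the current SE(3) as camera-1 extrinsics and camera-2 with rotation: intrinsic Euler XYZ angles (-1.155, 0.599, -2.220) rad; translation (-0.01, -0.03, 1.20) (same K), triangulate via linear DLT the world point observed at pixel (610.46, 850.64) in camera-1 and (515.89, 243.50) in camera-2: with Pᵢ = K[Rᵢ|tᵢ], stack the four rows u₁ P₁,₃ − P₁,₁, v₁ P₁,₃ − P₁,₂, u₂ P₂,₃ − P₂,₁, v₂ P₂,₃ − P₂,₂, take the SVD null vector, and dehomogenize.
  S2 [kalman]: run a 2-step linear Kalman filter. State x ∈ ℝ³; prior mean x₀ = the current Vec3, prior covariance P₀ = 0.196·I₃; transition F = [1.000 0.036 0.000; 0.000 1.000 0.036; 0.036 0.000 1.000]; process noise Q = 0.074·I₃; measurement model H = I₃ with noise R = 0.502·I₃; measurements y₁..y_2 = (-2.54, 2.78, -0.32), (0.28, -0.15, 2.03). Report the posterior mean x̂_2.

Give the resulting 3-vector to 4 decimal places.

after S1 (triangulate): (-0.6818, -0.1093, -0.1123)
after S2 (kf_track): (-0.7558, 0.5693, 0.5172)

result = (-0.7558, 0.5693, 0.5172)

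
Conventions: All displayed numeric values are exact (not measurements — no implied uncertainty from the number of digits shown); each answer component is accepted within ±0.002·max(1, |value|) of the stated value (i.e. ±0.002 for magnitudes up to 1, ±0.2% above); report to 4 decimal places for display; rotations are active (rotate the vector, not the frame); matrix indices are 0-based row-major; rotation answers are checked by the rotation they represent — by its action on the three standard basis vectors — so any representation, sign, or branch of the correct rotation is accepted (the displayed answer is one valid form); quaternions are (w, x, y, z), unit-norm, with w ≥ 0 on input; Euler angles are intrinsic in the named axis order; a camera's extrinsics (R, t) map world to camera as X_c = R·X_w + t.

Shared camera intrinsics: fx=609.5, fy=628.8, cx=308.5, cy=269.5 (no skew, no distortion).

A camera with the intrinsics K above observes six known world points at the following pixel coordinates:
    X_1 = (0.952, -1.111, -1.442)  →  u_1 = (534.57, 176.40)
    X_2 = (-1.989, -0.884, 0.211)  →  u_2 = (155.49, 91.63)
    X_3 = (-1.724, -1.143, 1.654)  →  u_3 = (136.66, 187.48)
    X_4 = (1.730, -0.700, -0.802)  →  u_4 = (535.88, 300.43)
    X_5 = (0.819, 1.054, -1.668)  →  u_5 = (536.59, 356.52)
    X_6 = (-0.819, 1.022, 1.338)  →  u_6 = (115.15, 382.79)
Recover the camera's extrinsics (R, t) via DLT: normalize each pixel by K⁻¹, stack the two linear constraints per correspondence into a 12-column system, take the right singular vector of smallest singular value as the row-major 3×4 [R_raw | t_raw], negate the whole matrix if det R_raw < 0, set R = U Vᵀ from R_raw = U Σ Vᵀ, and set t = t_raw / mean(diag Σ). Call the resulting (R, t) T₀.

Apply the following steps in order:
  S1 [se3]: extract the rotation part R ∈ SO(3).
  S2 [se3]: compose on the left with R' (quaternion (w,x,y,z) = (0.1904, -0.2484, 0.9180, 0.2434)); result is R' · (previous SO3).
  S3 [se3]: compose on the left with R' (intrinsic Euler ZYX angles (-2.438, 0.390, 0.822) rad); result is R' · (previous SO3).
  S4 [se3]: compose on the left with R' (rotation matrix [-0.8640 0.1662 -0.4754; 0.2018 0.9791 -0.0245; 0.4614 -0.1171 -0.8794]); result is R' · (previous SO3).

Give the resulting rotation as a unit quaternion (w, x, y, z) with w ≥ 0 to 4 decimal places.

source (pnp_recover): camera pose = R=[0.7803 -0.2934 -0.5524; 0.5842 0.6574 0.4759; 0.2235 -0.6940 0.6844], t=(0.0400, 0.1000, 5.1401)
after S1 (rot_of_se3): [0.7803 -0.2934 -0.5524; 0.5842 0.6574 0.4759; 0.2235 -0.6940 0.6844]
after S2 (compose_so3): [-0.8969 -0.2835 0.3394; 0.2803 0.2292 0.9321; -0.3421 0.9312 -0.1261]
after S3 (compose_so3): [0.9261 -0.3728 0.0578; 0.2069 0.3736 -0.9042; 0.3155 0.8494 0.4231]
after S4 (compose_so3): [-0.9157 -0.0196 -0.4014; 0.3817 0.2697 -0.8840; 0.1256 -0.9627 -0.2395]

rotation (quat) = (0.1692, -0.1163, -0.7786, 0.5930)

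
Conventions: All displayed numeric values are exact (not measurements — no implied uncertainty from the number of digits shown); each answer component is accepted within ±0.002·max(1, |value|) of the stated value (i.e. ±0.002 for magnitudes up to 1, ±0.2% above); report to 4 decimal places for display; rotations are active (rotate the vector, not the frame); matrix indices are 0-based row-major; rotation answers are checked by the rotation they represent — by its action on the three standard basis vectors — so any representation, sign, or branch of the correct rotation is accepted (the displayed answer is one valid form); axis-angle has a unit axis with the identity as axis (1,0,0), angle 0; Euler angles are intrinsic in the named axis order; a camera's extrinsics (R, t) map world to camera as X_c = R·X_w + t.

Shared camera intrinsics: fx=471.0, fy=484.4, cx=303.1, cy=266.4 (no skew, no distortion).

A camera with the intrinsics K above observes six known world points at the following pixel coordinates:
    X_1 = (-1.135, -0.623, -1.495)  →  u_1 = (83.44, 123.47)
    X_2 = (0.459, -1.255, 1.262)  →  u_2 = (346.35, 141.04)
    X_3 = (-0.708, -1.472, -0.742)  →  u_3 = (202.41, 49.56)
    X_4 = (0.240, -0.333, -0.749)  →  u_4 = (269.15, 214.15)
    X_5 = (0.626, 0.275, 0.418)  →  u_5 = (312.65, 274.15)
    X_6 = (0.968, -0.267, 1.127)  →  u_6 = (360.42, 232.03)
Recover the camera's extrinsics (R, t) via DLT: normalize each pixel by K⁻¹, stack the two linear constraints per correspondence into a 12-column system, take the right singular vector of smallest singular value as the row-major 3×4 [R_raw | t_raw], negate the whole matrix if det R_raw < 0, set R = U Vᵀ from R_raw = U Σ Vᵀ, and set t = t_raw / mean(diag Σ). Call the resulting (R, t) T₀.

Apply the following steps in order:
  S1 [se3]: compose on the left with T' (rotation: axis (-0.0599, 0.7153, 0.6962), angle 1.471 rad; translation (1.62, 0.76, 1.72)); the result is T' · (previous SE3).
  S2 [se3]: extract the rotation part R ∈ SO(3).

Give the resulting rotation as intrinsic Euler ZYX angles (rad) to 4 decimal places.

rotation (euler_zyx) = (1.8677, 0.7159, 1.1184)

source (pnp_recover): camera pose = R=[0.9410 -0.2837 0.1843; 0.3106 0.9404 -0.1382; -0.1341 0.1873 0.9731], t=(-0.4799, -0.3099, 4.9486)
after S1 (compose_se3): R=[-0.2207 -0.5907 0.7761; 0.7215 0.4366 0.5375; -0.6563 0.6786 0.3298], t=(5.1337, 2.7862, 4.6120)
after S2 (rot_of_se3): [-0.2207 -0.5907 0.7761; 0.7215 0.4366 0.5375; -0.6563 0.6786 0.3298]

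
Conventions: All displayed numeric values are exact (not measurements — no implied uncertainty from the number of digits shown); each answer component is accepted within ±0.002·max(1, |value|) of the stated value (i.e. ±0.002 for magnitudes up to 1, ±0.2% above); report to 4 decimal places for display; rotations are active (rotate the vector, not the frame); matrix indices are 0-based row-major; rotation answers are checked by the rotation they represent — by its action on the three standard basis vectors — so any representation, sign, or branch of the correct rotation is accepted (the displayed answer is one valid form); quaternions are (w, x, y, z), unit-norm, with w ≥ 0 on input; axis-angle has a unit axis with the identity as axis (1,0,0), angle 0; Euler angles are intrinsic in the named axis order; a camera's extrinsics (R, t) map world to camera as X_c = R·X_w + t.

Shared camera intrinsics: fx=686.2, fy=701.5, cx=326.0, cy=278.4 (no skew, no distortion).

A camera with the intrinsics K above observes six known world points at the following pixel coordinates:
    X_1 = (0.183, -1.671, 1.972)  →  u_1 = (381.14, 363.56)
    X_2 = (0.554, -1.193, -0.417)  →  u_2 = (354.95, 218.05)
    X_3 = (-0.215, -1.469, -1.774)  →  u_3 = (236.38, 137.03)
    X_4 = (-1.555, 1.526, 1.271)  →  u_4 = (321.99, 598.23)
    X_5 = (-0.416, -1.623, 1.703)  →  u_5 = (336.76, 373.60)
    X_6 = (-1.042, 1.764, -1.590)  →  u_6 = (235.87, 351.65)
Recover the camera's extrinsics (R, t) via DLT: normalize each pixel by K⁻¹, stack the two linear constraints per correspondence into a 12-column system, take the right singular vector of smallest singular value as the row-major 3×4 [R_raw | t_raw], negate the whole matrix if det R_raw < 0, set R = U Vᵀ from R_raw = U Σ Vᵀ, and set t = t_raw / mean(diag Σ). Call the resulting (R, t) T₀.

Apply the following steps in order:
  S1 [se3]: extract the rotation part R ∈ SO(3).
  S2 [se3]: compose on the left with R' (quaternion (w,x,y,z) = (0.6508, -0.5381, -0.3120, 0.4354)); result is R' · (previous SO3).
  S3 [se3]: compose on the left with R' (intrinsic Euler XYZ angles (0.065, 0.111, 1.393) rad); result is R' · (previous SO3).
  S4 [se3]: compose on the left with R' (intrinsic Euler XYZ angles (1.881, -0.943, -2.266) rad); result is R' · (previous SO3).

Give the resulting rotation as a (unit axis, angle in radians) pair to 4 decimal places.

rotation (axis_angle) = ((-0.2628, 0.3714, -0.8905), 1.5982)

source (pnp_recover): camera pose = R=[0.8730 0.3107 0.3759; -0.4815 0.4273 0.7652; 0.0771 -0.8490 0.5227], t=(0.3700, 0.4300, 6.9007)
after S1 (rot_of_se3): [0.8730 0.3107 0.3759; -0.4815 0.4273 0.7652; 0.0771 -0.8490 0.5227]
after S2 (compose_so3): [0.4158 0.7763 -0.4737; 0.8008 -0.0658 0.5953; 0.4310 -0.6269 -0.6491]
after S3 (compose_so3): [-0.6625 0.1314 -0.7374; 0.5168 0.7928 -0.3231; 0.5422 -0.5952 -0.5931]
after S4 (compose_so3): [0.0435 0.7898 0.6118; -0.9904 0.1143 -0.0771; -0.1308 -0.6026 0.7873]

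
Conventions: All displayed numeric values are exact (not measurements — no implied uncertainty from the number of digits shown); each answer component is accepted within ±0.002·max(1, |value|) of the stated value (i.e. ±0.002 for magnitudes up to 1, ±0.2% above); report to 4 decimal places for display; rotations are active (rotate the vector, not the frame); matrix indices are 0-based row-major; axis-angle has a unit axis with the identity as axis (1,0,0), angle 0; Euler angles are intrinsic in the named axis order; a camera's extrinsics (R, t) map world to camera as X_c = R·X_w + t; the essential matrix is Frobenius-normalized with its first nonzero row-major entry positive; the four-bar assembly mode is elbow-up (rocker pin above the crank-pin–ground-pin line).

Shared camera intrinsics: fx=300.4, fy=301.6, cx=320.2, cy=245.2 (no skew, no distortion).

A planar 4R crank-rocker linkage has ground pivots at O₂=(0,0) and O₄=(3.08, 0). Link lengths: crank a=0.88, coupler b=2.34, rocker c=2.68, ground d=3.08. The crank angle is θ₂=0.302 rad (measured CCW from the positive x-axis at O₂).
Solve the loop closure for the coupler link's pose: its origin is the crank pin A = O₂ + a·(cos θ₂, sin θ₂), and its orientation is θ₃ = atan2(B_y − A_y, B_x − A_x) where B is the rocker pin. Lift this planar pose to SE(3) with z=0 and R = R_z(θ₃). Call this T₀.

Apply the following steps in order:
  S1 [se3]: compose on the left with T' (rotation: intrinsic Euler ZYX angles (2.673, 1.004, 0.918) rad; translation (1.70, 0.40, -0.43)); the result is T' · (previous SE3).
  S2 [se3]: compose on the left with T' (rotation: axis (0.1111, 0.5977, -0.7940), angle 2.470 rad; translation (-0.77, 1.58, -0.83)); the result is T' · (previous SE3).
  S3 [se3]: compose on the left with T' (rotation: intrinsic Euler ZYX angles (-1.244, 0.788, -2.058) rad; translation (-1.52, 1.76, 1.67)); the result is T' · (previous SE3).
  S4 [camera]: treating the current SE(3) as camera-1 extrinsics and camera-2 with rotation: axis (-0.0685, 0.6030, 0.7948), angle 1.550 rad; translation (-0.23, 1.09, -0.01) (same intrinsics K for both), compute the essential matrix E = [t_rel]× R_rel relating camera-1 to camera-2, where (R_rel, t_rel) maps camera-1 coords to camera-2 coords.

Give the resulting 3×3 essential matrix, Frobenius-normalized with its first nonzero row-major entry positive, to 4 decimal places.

matrix = [0.0415 -0.4344 0.5244; -0.0319 -0.1679 0.1040; 0.3985 0.4489 0.3664]

source (fourbar_fk): coupler pose = R=[0.4279 -0.9038 0.0000; 0.9038 0.4279 0.0000; 0.0000 0.0000 1.0000], t=(0.8402, 0.2617, 0.0000)
after S1 (compose_se3): R=[-0.9934 0.0597 -0.0984; -0.1125 -0.3216 0.9402; 0.0245 0.9450 0.3261], t=(1.0692, 0.5411, -1.0272)
after S2 (compose_se3): R=[0.6922 -0.0395 0.7207; 0.3671 -0.8404 -0.3987; 0.6214 0.5406 -0.5672], t=(-1.4726, 2.0394, -2.1666)
after S3 (compose_se3): R=[0.3739 0.9274 0.0059; 0.0719 -0.0226 -0.9972; -0.9247 0.3733 -0.0752], t=(-4.7501, 2.3515, 2.1583)
after S4 (essential): [0.0415 -0.4344 0.5244; -0.0319 -0.1679 0.1040; 0.3985 0.4489 0.3664]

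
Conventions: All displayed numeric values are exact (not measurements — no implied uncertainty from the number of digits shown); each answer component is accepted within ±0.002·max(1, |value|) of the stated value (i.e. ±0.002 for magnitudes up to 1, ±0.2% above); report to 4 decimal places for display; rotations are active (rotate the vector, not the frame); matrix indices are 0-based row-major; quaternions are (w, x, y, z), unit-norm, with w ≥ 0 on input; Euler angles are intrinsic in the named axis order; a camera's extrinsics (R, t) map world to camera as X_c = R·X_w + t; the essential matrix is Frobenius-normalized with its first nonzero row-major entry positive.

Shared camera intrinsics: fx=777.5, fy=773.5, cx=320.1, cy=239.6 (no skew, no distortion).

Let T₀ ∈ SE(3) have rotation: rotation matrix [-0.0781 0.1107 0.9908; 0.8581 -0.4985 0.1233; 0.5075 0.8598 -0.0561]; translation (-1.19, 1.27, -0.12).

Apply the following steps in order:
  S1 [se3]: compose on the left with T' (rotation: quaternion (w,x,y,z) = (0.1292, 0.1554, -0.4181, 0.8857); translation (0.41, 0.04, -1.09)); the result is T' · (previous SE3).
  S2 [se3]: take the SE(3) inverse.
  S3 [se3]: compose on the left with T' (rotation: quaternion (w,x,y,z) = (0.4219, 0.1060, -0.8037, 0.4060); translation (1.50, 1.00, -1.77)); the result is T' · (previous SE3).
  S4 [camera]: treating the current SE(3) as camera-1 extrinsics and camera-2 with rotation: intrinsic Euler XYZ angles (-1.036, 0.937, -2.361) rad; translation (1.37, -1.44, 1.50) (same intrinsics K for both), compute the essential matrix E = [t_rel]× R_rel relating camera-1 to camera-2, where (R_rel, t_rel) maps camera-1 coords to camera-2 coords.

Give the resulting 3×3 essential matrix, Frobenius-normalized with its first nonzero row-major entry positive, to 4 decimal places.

matrix = [0.3613 0.1052 -0.1335; -0.4064 -0.4668 0.0236; -0.3481 0.4716 0.3367]

after S1 (compose_se3): R=[-0.1513 0.2209 -0.9635; -0.9334 -0.3527 0.0657; -0.3253 0.9093 0.2596], t=(1.0271, -0.7677, -2.5078)
after S2 (invert_se3): R=[-0.1513 -0.9334 -0.3253; 0.2209 -0.3527 0.9093; -0.9635 0.0657 0.2596], t=(-1.3770, 1.7826, 1.6911)
after S3 (compose_se3): R=[0.5512 0.7222 -0.4179; 0.8320 -0.4380 0.3404; 0.0628 -0.5354 -0.8423], t=(0.4402, 0.6629, -4.3578)
after S4 (essential): [0.3613 0.1052 -0.1335; -0.4064 -0.4668 0.0236; -0.3481 0.4716 0.3367]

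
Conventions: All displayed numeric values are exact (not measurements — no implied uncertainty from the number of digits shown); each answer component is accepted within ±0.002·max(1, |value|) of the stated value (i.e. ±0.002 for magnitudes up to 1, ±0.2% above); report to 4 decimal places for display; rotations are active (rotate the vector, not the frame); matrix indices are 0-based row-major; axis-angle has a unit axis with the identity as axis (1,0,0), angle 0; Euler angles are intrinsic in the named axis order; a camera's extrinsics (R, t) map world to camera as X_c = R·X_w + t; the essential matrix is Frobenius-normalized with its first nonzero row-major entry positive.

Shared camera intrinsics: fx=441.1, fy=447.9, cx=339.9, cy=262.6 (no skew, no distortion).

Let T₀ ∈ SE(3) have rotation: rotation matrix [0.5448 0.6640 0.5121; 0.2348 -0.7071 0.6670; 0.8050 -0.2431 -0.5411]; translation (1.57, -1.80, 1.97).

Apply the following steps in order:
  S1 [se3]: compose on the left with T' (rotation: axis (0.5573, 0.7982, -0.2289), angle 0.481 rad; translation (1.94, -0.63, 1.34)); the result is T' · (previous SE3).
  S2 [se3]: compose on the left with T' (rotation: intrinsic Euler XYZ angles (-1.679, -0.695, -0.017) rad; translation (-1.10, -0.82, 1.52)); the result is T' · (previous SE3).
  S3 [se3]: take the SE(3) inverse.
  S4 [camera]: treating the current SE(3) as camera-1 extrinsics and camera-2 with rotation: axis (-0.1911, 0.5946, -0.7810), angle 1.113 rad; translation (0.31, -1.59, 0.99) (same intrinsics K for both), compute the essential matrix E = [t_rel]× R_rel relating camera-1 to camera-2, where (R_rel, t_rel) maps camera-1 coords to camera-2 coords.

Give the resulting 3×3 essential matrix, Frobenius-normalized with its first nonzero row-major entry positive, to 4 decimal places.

after S1 (compose_se3): R=[0.8245 0.4152 0.3844; -0.0293 -0.6470 0.7619; 0.5651 -0.6395 -0.5213], t=(3.8047, -2.9917, 2.0688)
after S2 (compose_se3): R=[0.2710 0.7199 0.6390; 0.9607 -0.1603 -0.2267; -0.0608 0.6753 -0.7351], t=(0.4579, 3.4792, 4.1269)
after S3 (invert_se3): R=[0.2710 0.9607 -0.0608; 0.7199 -0.1603 0.6753; 0.6390 -0.2267 -0.7351], t=(-3.2156, -2.5585, 3.5298)
after S4 (essential): [0.1198 -0.2137 -0.1800; -0.5849 -0.0221 -0.3966; -0.2699 0.4483 0.3659]

matrix = [0.1198 -0.2137 -0.1800; -0.5849 -0.0221 -0.3966; -0.2699 0.4483 0.3659]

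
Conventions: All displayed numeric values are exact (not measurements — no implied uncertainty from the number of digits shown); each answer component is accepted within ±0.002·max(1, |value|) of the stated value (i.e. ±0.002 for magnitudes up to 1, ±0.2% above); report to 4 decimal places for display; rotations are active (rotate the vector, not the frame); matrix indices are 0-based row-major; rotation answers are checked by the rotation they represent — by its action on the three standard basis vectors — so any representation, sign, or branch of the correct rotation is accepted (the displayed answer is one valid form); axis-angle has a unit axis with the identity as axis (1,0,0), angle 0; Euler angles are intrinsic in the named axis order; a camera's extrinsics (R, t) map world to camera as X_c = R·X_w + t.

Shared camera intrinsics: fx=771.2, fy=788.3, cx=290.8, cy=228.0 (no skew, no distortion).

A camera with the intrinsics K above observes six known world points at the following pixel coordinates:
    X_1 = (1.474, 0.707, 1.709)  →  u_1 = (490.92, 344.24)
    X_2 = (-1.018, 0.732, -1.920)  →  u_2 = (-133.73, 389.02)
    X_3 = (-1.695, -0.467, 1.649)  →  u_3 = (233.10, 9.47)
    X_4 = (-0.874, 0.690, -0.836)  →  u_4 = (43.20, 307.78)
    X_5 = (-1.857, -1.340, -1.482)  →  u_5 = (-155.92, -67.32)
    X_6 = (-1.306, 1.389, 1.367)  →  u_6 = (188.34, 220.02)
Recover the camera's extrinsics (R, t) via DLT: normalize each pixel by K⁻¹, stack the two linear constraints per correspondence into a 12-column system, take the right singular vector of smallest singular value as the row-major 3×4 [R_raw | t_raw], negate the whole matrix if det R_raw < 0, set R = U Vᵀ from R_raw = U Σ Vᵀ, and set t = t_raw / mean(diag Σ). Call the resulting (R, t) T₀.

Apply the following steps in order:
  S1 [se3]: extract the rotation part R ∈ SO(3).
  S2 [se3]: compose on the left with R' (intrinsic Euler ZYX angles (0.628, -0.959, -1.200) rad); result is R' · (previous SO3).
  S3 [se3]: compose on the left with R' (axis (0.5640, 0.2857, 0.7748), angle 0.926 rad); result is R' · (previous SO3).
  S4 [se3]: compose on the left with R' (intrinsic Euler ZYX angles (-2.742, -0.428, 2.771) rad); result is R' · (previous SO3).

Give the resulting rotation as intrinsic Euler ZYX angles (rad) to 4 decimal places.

source (pnp_recover): camera pose = R=[0.7698 -0.3333 0.5443; 0.5786 0.7244 -0.3748; -0.2694 0.6035 0.7505], t=(-0.2200, 0.1900, 4.8902)
after S1 (rot_of_se3): [0.7698 -0.3333 0.5443; 0.5786 0.7244 -0.3748; -0.2694 0.6035 0.7505]
after S2 (compose_so3): [0.8040 -0.3372 -0.4897; 0.5326 0.7746 0.3410; 0.2644 -0.5350 0.8024]
after S3 (compose_so3): [0.3962 -0.8908 -0.2226; 0.7912 0.4542 -0.4095; 0.4659 -0.0139 0.8847]
after S4 (compose_so3): [-0.7411 0.6517 -0.1616; 0.6707 0.7294 -0.1348; 0.0300 -0.2082 -0.9776]

rotation (euler_zyx) = (2.4060, -0.0300, -2.9317)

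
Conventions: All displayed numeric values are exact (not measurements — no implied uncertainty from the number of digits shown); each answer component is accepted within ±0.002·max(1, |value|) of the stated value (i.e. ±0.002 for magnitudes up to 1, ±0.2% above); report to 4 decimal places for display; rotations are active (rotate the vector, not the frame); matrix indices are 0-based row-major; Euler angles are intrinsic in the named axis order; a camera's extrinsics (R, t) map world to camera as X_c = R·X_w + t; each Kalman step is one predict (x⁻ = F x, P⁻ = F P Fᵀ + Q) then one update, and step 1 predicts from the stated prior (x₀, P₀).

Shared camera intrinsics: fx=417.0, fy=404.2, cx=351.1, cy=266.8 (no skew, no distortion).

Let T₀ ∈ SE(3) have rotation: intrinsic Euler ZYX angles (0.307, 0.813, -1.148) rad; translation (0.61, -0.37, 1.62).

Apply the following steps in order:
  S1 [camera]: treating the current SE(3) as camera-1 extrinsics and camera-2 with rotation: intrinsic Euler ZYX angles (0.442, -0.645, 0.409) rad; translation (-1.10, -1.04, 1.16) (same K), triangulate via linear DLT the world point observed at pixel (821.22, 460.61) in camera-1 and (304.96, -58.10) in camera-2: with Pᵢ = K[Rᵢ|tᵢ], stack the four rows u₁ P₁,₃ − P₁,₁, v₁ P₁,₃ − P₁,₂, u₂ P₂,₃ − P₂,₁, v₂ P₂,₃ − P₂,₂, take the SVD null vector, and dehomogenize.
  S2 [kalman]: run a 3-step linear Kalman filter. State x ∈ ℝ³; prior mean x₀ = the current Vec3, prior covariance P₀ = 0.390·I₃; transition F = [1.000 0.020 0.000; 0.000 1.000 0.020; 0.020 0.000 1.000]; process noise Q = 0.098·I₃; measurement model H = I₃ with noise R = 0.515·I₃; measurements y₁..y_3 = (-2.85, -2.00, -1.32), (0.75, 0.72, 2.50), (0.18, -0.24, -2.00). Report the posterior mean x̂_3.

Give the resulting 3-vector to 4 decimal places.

after S1 (triangulate): (1.0397, -0.7565, 1.1412)
after S2 (kf_track): (-0.0867, -0.4099, -0.1315)

result = (-0.0867, -0.4099, -0.1315)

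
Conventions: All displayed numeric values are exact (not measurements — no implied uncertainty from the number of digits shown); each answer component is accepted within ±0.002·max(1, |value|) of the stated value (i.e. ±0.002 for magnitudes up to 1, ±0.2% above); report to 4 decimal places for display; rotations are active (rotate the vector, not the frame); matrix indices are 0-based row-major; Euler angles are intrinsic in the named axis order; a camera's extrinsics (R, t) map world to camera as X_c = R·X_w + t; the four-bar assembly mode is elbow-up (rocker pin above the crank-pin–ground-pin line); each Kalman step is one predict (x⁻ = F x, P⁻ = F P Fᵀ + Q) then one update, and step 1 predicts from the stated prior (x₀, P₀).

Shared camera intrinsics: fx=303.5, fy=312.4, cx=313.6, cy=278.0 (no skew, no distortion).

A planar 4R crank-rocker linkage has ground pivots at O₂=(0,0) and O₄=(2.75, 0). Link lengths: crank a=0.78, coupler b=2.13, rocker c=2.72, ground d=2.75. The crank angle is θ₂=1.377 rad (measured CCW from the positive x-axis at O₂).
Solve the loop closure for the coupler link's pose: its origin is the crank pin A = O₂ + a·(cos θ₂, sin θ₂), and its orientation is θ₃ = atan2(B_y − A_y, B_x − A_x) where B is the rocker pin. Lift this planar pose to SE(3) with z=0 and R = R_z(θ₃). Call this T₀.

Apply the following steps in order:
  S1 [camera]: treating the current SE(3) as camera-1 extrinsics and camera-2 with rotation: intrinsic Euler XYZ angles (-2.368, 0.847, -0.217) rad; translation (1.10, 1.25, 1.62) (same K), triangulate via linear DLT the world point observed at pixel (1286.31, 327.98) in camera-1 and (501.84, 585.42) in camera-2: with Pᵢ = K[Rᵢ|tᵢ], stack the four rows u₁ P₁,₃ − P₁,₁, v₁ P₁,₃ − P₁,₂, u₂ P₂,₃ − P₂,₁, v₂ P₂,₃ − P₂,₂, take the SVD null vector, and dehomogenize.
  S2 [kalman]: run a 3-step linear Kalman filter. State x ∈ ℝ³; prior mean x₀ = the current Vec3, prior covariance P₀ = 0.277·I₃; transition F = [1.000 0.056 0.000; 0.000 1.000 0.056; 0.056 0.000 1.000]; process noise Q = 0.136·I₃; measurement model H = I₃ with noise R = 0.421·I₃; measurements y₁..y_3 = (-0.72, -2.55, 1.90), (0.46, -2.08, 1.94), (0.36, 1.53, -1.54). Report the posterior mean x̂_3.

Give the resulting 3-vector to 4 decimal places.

source (fourbar_fk): coupler pose = R=[0.6328 -0.7743 0.0000; 0.7743 0.6328 0.0000; 0.0000 0.0000 1.0000], t=(0.1502, 0.7654, 0.0000)
after S1 (triangulate): (0.7746, -1.9857, 0.6796)
after S2 (kf_track): (0.1724, -0.5081, 0.2722)

result = (0.1724, -0.5081, 0.2722)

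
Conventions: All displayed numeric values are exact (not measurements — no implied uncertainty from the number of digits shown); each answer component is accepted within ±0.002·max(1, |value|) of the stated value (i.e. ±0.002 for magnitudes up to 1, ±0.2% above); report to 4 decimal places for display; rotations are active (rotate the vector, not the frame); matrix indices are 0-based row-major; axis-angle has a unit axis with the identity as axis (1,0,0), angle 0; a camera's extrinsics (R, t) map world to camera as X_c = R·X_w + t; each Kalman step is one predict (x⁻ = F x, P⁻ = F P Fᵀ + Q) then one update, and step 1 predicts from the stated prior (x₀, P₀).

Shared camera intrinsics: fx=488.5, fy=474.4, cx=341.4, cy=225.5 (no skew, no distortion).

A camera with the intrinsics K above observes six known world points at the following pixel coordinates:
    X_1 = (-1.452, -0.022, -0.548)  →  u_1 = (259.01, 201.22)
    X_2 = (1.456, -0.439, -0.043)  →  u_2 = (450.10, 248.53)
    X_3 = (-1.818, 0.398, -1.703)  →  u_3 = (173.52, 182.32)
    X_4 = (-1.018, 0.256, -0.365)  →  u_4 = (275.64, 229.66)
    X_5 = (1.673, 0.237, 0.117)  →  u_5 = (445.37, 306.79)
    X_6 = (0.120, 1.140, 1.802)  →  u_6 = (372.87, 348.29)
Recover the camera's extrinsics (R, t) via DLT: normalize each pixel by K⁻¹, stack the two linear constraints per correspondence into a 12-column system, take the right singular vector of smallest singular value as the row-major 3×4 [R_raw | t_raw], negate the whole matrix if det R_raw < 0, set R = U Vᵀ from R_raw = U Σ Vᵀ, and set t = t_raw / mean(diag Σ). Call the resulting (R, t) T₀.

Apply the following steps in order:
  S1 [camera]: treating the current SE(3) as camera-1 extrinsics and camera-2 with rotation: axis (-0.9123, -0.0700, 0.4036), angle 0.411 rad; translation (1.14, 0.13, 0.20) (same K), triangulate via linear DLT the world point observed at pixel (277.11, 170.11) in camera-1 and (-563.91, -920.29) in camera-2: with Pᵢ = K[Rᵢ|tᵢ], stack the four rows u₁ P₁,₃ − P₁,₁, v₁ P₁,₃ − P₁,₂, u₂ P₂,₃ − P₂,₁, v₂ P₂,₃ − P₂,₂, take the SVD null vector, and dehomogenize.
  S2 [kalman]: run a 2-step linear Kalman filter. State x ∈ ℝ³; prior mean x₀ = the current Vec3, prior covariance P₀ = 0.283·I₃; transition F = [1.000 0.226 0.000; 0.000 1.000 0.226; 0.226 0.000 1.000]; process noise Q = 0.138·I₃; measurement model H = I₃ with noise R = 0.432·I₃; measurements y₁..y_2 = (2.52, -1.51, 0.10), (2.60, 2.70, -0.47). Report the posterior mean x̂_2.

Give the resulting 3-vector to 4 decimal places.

result = (1.2939, 0.7941, 0.0236)

source (pnp_recover): camera pose = R=[0.7285 -0.4763 0.4924; 0.2793 0.8628 0.4214; -0.6256 -0.1695 0.7615], t=(0.0800, 0.2800, 6.8395)
after S1 (triangulate): (-1.9848, -0.7305, -0.1045)
after S2 (kf_track): (1.2939, 0.7941, 0.0236)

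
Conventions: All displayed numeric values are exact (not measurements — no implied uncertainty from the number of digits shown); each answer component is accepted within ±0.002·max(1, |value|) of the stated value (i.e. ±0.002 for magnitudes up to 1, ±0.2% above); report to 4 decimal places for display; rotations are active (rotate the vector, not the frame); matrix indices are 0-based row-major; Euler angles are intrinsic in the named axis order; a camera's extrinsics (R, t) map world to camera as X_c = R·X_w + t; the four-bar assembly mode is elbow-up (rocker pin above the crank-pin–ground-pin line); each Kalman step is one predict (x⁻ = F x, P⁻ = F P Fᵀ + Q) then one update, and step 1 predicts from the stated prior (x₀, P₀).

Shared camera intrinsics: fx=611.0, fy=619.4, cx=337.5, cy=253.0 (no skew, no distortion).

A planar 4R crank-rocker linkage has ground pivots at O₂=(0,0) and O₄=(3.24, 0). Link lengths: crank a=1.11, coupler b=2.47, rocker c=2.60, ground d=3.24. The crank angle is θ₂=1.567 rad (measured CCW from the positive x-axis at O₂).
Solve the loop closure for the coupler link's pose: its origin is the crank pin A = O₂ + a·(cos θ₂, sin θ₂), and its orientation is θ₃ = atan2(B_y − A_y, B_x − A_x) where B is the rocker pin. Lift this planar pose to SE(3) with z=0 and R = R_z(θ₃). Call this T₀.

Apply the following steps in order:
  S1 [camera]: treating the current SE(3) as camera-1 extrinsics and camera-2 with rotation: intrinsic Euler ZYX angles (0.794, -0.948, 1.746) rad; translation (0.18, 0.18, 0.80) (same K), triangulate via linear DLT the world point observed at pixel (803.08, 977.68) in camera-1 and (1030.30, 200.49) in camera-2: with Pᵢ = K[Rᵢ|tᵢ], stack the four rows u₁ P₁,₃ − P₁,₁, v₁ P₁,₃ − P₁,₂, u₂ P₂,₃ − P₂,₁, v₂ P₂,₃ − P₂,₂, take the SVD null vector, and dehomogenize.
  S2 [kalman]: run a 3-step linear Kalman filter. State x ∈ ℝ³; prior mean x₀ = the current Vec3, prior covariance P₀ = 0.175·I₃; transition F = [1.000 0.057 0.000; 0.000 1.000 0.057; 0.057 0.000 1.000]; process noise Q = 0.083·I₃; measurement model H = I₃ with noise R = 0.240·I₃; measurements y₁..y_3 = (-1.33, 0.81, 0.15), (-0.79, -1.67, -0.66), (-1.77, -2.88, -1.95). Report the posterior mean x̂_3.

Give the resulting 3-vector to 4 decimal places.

source (fourbar_fk): coupler pose = R=[0.8637 -0.5039 0.0000; 0.5039 0.8637 0.0000; 0.0000 0.0000 1.0000], t=(0.0042, 1.1100, 0.0000)
after S1 (triangulate): (1.2969, -0.0227, 1.4906)
after S2 (kf_track): (-1.0983, -1.6303, -0.8753)

result = (-1.0983, -1.6303, -0.8753)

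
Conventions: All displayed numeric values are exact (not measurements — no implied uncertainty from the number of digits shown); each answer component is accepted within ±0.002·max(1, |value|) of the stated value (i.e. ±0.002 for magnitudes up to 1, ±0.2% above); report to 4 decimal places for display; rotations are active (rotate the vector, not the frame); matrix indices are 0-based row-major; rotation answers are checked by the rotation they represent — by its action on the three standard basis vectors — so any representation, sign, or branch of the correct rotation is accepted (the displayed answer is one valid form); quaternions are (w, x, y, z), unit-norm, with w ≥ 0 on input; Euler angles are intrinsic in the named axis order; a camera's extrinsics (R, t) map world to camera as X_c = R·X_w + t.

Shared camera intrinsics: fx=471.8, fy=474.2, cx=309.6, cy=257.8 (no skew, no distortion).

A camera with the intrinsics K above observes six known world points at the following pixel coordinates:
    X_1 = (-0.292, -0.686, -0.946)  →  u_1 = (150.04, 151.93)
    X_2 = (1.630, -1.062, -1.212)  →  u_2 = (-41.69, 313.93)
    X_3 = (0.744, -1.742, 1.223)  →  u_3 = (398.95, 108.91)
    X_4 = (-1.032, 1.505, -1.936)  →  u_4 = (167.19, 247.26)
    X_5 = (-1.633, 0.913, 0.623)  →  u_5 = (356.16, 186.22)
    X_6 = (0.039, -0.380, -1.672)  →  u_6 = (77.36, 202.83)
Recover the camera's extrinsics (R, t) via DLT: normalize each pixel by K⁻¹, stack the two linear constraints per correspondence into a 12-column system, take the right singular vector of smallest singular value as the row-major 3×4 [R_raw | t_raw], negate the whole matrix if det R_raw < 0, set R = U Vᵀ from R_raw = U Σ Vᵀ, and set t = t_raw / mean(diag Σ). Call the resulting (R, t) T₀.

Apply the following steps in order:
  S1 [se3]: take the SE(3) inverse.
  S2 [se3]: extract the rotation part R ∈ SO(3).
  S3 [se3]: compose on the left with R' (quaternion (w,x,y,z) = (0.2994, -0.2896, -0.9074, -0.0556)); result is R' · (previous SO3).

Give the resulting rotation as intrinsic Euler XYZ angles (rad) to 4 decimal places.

source (pnp_recover): camera pose = R=[-0.1609 0.1349 0.9777; 0.7730 0.6332 0.0398; -0.6137 0.7622 -0.2062], t=(-0.4197, -0.2201, 4.2599)
after S1 (invert_se3): R=[-0.1609 0.7730 -0.6137; 0.1349 0.6332 0.7622; 0.9777 0.0398 -0.2062], t=(2.7168, -3.0507, 1.2974)
after S2 (rot_of_se3): [-0.1609 0.7730 -0.6137; 0.1349 0.6332 0.7622; 0.9777 0.0398 -0.2062]
after S3 (compose_so3): [-0.3193 -0.1712 0.9321; 0.3005 0.9145 0.2709; -0.8987 0.3666 -0.2406]

rotation (euler_xyz) = (-2.2969, 1.2000, 2.6494)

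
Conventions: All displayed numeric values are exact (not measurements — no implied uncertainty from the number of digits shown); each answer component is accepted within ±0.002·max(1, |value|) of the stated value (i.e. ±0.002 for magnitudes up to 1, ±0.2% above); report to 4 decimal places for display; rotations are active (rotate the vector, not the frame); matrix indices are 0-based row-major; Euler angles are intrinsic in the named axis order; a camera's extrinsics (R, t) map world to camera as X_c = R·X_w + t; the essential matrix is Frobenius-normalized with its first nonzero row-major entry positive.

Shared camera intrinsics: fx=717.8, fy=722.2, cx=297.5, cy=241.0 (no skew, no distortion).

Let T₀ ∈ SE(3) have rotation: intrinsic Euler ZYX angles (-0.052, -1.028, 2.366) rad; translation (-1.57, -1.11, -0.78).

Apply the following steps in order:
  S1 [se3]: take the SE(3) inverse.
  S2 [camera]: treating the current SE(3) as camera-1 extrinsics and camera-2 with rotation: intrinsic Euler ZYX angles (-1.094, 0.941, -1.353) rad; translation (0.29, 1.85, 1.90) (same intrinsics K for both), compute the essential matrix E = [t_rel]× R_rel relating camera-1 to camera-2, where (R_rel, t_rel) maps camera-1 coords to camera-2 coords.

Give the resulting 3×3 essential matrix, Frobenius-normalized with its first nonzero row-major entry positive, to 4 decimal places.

matrix = [0.0528 -0.3254 -0.6142; -0.5795 -0.2974 0.0557; 0.2527 0.0646 -0.1368]

after S1 (invert_se3): R=[0.5158 -0.0268 0.8563; -0.6358 -0.6819 0.3616; 0.5742 -0.7310 -0.3688], t=(1.4479, -1.4730, -0.1976)
after S2 (essential): [0.0528 -0.3254 -0.6142; -0.5795 -0.2974 0.0557; 0.2527 0.0646 -0.1368]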